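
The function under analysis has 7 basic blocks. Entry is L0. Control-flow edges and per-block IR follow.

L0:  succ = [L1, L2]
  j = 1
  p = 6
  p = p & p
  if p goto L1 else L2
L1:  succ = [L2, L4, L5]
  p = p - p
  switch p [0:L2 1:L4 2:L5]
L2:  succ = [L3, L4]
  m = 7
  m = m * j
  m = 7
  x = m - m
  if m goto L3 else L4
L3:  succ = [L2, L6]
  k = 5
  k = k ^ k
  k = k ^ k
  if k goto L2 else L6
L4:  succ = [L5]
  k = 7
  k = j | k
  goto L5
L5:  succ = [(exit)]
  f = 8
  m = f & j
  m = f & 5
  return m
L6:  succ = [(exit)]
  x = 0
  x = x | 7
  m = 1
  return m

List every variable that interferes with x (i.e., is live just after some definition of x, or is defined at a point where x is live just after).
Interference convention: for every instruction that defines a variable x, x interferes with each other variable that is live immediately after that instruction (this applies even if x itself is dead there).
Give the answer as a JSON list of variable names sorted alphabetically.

Per-block:
  L0: def={j,p} ue=∅
  L1: def={p} ue={p}
  L2: def={m,x} ue={j}
  L3: def={k} ue=∅
  L4: def={k} ue={j}
  L5: def={f,m} ue={j}
  L6: def={m,x} ue=∅

Liveness:
  live L0: ∅→{j,p}
  live L1: {j,p}→{j}
  live L2: {j}→{j}
  live L3: {j}→{j}
  live L4: {j}→{j}
  live L5: {j}→∅
  live L6: ∅→∅

Interfere edges:
  f — {j,m}
  j — {f,k,m,p,x}
  k — {j}
  m — {f,j,x}
  p — {j}
  x — {j,m}

N(x) = ["j", "m"]

Answer: ["j", "m"]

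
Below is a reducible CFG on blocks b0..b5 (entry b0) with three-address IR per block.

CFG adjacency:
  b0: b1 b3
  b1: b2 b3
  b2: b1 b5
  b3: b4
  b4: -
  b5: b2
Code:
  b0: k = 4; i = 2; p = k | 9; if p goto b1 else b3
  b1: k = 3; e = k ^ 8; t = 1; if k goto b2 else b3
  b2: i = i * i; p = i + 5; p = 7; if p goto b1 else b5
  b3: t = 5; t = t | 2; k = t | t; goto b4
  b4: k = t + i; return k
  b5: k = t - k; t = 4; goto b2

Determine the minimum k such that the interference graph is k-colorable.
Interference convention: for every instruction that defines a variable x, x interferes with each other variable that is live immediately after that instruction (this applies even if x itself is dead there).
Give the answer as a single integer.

Answer: 4

Working:
def/use:
  b0: {i,k,p} / ∅
  b1: {e,k,t} / ∅
  b2: {i,p} / {i}
  b3: {k,t} / ∅
  b4: {k} / {i,t}
  b5: {k,t} / {k,t}

Liveness:
  b0 li=∅ lo={i}
  b1 li={i} lo={i,k,t}
  b2 li={i,k,t} lo={i,k,t}
  b3 li={i} lo={i,t}
  b4 li={i,t} lo=∅
  b5 li={i,k,t} lo={i,k,t}

Interfere edges:
  e: {i,k}
  i: {e,k,p,t}
  k: {e,i,p,t}
  p: {i,k,t}
  t: {i,k,p}

Chromatic number:
  clique {i,k,p,t} ⇒ need ≥ 4
  4-colouring: R0={i}  R1={k}  R2={e,p}  R3={t}
  χ = 4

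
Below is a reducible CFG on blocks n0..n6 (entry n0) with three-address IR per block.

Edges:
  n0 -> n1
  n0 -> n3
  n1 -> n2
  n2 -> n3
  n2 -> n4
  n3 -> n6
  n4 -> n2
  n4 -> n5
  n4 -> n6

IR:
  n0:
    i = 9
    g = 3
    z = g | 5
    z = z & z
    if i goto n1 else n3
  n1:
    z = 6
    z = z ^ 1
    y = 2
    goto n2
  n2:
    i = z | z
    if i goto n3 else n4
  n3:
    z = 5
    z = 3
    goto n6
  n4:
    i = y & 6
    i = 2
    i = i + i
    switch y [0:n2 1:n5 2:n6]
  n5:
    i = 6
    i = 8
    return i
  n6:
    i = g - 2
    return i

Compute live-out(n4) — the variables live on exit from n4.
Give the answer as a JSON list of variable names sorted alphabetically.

Answer: ["g", "y", "z"]

Derivation:
Per-block:
  n0: def={g,i,z} ue=∅
  n1: def={y,z} ue=∅
  n2: def={i} ue={z}
  n3: def={z} ue=∅
  n4: def={i} ue={y}
  n5: def={i} ue=∅
  n6: def={i} ue={g}

Liveness:
  live n0: ∅→{g}
  live n1: {g}→{g,y,z}
  live n2: {g,y,z}→{g,y,z}
  live n3: {g}→{g}
  live n4: {g,y,z}→{g,y,z}
  live n5: ∅→∅
  live n6: {g}→∅

live-out(n4) = ["g", "y", "z"]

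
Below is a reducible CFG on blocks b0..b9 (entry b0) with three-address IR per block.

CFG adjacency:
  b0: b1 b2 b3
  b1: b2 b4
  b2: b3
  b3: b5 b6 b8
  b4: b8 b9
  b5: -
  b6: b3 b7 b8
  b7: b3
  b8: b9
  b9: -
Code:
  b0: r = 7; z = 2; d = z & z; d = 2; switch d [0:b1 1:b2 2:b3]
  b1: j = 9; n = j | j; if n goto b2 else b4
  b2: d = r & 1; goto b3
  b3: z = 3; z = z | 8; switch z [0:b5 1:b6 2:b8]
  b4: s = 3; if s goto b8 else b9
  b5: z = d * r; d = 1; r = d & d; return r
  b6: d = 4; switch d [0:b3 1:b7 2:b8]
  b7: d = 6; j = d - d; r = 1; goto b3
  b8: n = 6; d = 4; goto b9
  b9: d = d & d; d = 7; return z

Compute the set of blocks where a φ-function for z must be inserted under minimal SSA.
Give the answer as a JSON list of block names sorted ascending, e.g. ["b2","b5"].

Answer: ["b3", "b8", "b9"]

Derivation:
idom tree: b1←b0 b2←b0 b3←b0 b4←b1 b5←b3 b6←b3 b7←b6 b8←b0 b9←b0
Dom∩ at merges:
  b2: preds {b0,b1}: {b0} ∩ {b0,b1} = {b0}; idom=b0
  b3: preds {b0,b2,b6,b7}: {b0} ∩ {b0,b2} ∩ {b0,b3,b6} ∩ {b0,b3,b6,b7} = {b0}; idom=b0
  b8: preds {b3,b4,b6}: {b0,b3} ∩ {b0,b1,b4} ∩ {b0,b3,b6} = {b0}; idom=b0
  b9: preds {b4,b8}: {b0,b1,b4} ∩ {b0,b8} = {b0}; idom=b0

DF walk-up:
  b2←b0: walk · to b0
  b2←b1: walk b1 to b0
  b3←b0: walk · to b0
  b3←b2: walk b2 to b0
  b3←b6: walk b6→b3 to b0
  b3←b7: walk b7→b6→b3 to b0
  b8←b3: walk b3 to b0
  b8←b4: walk b4→b1 to b0
  b8←b6: walk b6→b3 to b0
  b9←b4: walk b4→b1 to b0
  b9←b8: walk b8 to b0
  b0: DF=∅
  b1: DF={b2,b8,b9}
  b2: DF={b3}
  b3: DF={b3,b8}
  b4: DF={b8,b9}
  b5: DF=∅
  b6: DF={b3,b8}
  b7: DF={b3}
  b8: DF={b9}
  b9: DF=∅

φ for z: defs {b0,b3,b5}
  DF⁺ = {b3,b8,b9}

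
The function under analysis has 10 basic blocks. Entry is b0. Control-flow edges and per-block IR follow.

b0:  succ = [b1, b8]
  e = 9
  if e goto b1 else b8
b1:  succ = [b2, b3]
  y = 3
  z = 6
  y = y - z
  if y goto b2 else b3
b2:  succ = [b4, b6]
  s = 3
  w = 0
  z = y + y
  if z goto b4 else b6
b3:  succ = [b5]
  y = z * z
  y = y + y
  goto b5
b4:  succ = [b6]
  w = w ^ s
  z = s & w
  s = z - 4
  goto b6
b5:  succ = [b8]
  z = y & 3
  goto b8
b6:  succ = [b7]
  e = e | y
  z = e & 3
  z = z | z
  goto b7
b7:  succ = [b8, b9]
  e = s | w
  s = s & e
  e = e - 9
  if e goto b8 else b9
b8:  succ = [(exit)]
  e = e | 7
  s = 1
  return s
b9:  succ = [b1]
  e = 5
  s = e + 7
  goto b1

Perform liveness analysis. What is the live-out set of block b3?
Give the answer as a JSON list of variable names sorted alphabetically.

Answer: ["e", "y"]

Derivation:
Block summaries:
  b0: {e} / ∅
  b1: {y,z} / ∅
  b2: {s,w,z} / {y}
  b3: {y} / {z}
  b4: {s,w,z} / {s,w}
  b5: {z} / {y}
  b6: {e,z} / {e,y}
  b7: {e,s} / {s,w}
  b8: {e,s} / {e}
  b9: {e,s} / ∅

Backward fixpoint:
  b0: in=∅ out={e}
  b1: in={e} out={e,y,z}
  b2: in={e,y} out={e,s,w,y}
  b3: in={e,z} out={e,y}
  b4: in={e,s,w,y} out={e,s,w,y}
  b5: in={e,y} out={e}
  b6: in={e,s,w,y} out={s,w}
  b7: in={s,w} out={e}
  b8: in={e} out=∅
  b9: in=∅ out={e}

live-out(b3) = ["e", "y"]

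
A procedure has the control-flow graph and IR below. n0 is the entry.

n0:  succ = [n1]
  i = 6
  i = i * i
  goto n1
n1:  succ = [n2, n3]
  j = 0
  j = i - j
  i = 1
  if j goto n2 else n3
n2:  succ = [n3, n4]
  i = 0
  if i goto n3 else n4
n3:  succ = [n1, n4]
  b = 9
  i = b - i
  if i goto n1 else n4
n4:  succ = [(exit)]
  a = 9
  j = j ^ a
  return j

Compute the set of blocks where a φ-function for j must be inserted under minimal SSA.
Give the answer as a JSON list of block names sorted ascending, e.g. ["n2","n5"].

Answer: ["n1"]

Working:
idom tree: n1←n0 n2←n1 n3←n1 n4←n1
Join-block Dom:
  n1: preds {n0,n3}: {n0} ∩ {n0,n1,n3} = {n0}; idom=n0
  n3: preds {n1,n2}: {n0,n1} ∩ {n0,n1,n2} = {n0,n1}; idom=n1
  n4: preds {n2,n3}: {n0,n1,n2} ∩ {n0,n1,n3} = {n0,n1}; idom=n1

DF derivation:
  n1←n0: walk · to n0
  n1←n3: walk n3→n1 to n0
  n3←n1: walk · to n1
  n3←n2: walk n2 to n1
  n4←n2: walk n2 to n1
  n4←n3: walk n3 to n1
  n0 → ∅
  n1 → {n1}
  n2 → {n3,n4}
  n3 → {n1,n4}
  n4 → ∅

φ for j: defs {n1,n4}
  DF⁺ = {n1}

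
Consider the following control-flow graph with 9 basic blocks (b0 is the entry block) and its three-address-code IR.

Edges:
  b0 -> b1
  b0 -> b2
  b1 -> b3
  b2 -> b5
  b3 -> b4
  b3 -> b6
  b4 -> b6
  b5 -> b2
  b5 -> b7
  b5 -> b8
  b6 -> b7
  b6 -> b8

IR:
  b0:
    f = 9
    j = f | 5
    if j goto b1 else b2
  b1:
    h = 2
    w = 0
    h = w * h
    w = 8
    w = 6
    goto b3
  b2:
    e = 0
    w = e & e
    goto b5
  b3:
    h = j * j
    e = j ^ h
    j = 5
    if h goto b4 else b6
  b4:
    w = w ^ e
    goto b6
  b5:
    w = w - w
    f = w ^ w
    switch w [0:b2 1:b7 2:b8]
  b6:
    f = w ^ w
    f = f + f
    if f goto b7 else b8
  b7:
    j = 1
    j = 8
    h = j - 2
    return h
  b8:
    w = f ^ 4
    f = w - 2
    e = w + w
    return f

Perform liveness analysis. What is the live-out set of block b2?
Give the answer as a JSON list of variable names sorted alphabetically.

Block summaries:
  b0: def={f,j} ue=∅
  b1: def={h,w} ue=∅
  b2: def={e,w} ue=∅
  b3: def={e,h,j} ue={j}
  b4: def={w} ue={e,w}
  b5: def={f,w} ue={w}
  b6: def={f} ue={w}
  b7: def={h,j} ue=∅
  b8: def={e,f,w} ue={f}

Live sets:
  live b0: ∅→{j}
  live b1: {j}→{j,w}
  live b2: ∅→{w}
  live b3: {j,w}→{e,w}
  live b4: {e,w}→{w}
  live b5: {w}→{f}
  live b6: {w}→{f}
  live b7: ∅→∅
  live b8: {f}→∅

live-out(b2) = ["w"]

Answer: ["w"]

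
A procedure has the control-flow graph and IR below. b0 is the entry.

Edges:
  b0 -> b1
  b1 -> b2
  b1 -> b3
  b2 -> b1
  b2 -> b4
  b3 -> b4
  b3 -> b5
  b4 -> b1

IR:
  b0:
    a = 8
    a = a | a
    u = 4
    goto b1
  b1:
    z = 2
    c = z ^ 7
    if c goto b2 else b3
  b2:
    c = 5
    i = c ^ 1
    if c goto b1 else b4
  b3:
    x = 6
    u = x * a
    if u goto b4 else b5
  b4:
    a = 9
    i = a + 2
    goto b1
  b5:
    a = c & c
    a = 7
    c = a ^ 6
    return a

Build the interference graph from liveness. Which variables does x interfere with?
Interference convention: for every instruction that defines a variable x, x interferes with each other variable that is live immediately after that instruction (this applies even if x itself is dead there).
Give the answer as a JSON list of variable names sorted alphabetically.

Answer: ["a", "c"]

Analysis:
def/use:
  b0 def {a,u} use ∅
  b1 def {c,z} use ∅
  b2 def {c,i} use ∅
  b3 def {u,x} use {a}
  b4 def {a,i} use ∅
  b5 def {a,c} use {c}

Live sets:
  b0: in=∅ out={a}
  b1: in={a} out={a,c}
  b2: in={a} out={a}
  b3: in={a,c} out={c}
  b4: in=∅ out={a}
  b5: in={c} out=∅

Interfere edges:
  a: {c,i,u,x,z}
  c: {a,i,u,x}
  i: {a,c}
  u: {a,c}
  x: {a,c}
  z: {a}

N(x) = ["a", "c"]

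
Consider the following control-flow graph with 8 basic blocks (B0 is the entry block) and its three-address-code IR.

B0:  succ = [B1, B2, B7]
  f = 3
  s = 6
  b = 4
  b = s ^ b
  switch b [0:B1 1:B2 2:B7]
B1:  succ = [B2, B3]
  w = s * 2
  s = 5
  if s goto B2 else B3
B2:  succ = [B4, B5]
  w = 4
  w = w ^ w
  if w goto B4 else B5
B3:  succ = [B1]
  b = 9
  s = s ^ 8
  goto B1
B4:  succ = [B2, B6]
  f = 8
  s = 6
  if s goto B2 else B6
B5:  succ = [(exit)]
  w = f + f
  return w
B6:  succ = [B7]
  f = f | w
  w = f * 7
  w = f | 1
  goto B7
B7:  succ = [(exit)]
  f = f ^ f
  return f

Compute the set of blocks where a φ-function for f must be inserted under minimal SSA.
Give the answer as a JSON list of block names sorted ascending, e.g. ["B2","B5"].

idom tree: B1←B0 B2←B0 B3←B1 B4←B2 B5←B2 B6←B4 B7←B0
Join-block Dom:
  B1: preds {B0,B3}: {B0} ∩ {B0,B1,B3} = {B0}; idom=B0
  B2: preds {B0,B1,B4}: {B0} ∩ {B0,B1} ∩ {B0,B2,B4} = {B0}; idom=B0
  B7: preds {B0,B6}: {B0} ∩ {B0,B2,B4,B6} = {B0}; idom=B0

DF derivation:
  join B1 pred B0: · stop@B0
  join B1 pred B3: B3→B1 stop@B0
  join B2 pred B0: · stop@B0
  join B2 pred B1: B1 stop@B0
  join B2 pred B4: B4→B2 stop@B0
  join B7 pred B0: · stop@B0
  join B7 pred B6: B6→B4→B2 stop@B0
  DF(B0)=∅
  DF(B1)={B1,B2}
  DF(B2)={B2,B7}
  DF(B3)={B1}
  DF(B4)={B2,B7}
  DF(B5)=∅
  DF(B6)={B7}
  DF(B7)=∅

φ for f: defs {B0,B4,B6,B7}
  DF⁺ = {B2,B7}

Answer: ["B2", "B7"]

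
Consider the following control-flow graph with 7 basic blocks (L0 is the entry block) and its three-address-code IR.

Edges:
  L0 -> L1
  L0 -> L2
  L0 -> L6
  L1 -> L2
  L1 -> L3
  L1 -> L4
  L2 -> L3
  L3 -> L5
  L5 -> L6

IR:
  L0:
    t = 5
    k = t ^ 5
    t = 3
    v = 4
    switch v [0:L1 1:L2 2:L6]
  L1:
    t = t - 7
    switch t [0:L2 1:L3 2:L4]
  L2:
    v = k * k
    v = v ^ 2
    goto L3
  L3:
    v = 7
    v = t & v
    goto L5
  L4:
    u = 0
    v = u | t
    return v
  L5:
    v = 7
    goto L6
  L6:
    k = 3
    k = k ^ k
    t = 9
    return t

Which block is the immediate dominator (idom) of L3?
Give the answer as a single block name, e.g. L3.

Answer: L0

Working:
idom tree: L1←L0 L2←L0 L3←L0 L4←L1 L5←L3 L6←L0
Dom at joins:
  L2: preds {L0,L1}: {L0} ∩ {L0,L1} = {L0}; idom=L0
  L3: preds {L1,L2}: {L0,L1} ∩ {L0,L2} = {L0}; idom=L0
  L6: preds {L0,L5}: {L0} ∩ {L0,L3,L5} = {L0}; idom=L0

idom(L3) = L0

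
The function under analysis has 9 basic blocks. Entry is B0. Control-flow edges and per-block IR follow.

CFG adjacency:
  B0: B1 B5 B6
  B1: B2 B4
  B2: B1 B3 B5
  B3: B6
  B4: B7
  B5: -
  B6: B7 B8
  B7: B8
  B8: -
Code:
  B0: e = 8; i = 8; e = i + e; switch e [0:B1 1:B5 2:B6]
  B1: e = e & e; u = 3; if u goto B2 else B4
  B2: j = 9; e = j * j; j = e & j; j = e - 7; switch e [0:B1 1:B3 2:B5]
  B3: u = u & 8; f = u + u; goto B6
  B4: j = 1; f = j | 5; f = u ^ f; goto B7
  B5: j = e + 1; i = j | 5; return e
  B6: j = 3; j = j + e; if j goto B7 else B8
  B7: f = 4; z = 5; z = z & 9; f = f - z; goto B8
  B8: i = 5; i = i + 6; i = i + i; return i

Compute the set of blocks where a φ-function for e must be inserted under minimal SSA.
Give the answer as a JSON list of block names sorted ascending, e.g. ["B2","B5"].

Answer: ["B1", "B5", "B6", "B7", "B8"]

Working:
idom tree: B1←B0 B2←B1 B3←B2 B4←B1 B5←B0 B6←B0 B7←B0 B8←B0
Dom∩ at merges:
  B1: preds {B0,B2}: {B0} ∩ {B0,B1,B2} = {B0}; idom=B0
  B5: preds {B0,B2}: {B0} ∩ {B0,B1,B2} = {B0}; idom=B0
  B6: preds {B0,B3}: {B0} ∩ {B0,B1,B2,B3} = {B0}; idom=B0
  B7: preds {B4,B6}: {B0,B1,B4} ∩ {B0,B6} = {B0}; idom=B0
  B8: preds {B6,B7}: {B0,B6} ∩ {B0,B7} = {B0}; idom=B0

DF walk-up:
  join B1 pred B0: · stop@B0
  join B1 pred B2: B2→B1 stop@B0
  join B5 pred B0: · stop@B0
  join B5 pred B2: B2→B1 stop@B0
  join B6 pred B0: · stop@B0
  join B6 pred B3: B3→B2→B1 stop@B0
  join B7 pred B4: B4→B1 stop@B0
  join B7 pred B6: B6 stop@B0
  join B8 pred B6: B6 stop@B0
  join B8 pred B7: B7 stop@B0
  DF(B0)=∅
  DF(B1)={B1,B5,B6,B7}
  DF(B2)={B1,B5,B6}
  DF(B3)={B6}
  DF(B4)={B7}
  DF(B5)=∅
  DF(B6)={B7,B8}
  DF(B7)={B8}
  DF(B8)=∅

φ for e: defs {B0,B1,B2}
  DF⁺ = {B1,B5,B6,B7,B8}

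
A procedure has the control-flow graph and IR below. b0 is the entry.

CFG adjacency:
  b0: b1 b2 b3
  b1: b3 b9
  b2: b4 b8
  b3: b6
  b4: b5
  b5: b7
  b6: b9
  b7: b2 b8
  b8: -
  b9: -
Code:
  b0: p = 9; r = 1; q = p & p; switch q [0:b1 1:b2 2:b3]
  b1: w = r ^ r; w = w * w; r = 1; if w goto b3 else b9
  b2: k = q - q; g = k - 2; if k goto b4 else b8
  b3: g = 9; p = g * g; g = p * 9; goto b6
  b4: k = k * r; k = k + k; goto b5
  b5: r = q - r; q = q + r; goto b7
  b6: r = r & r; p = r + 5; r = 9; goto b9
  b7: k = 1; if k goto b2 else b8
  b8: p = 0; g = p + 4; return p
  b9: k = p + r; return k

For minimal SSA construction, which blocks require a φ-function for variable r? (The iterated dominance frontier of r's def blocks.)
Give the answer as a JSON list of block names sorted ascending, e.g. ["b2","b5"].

idom tree: b1←b0 b2←b0 b3←b0 b4←b2 b5←b4 b6←b3 b7←b5 b8←b2 b9←b0
Join-block Dom:
  b2: preds {b0,b7}: {b0} ∩ {b0,b2,b4,b5,b7} = {b0}; idom=b0
  b3: preds {b0,b1}: {b0} ∩ {b0,b1} = {b0}; idom=b0
  b8: preds {b2,b7}: {b0,b2} ∩ {b0,b2,b4,b5,b7} = {b0,b2}; idom=b2
  b9: preds {b1,b6}: {b0,b1} ∩ {b0,b3,b6} = {b0}; idom=b0

DF derivation:
  join b2 pred b0: · stop@b0
  join b2 pred b7: b7→b5→b4→b2 stop@b0
  join b3 pred b0: · stop@b0
  join b3 pred b1: b1 stop@b0
  join b8 pred b2: · stop@b2
  join b8 pred b7: b7→b5→b4 stop@b2
  join b9 pred b1: b1 stop@b0
  join b9 pred b6: b6→b3 stop@b0
  b0 → ∅
  b1 → {b3,b9}
  b2 → {b2}
  b3 → {b9}
  b4 → {b2,b8}
  b5 → {b2,b8}
  b6 → {b9}
  b7 → {b2,b8}
  b8 → ∅
  b9 → ∅

φ for r: defs {b0,b1,b5,b6}
  DF⁺ = {b2,b3,b8,b9}

Answer: ["b2", "b3", "b8", "b9"]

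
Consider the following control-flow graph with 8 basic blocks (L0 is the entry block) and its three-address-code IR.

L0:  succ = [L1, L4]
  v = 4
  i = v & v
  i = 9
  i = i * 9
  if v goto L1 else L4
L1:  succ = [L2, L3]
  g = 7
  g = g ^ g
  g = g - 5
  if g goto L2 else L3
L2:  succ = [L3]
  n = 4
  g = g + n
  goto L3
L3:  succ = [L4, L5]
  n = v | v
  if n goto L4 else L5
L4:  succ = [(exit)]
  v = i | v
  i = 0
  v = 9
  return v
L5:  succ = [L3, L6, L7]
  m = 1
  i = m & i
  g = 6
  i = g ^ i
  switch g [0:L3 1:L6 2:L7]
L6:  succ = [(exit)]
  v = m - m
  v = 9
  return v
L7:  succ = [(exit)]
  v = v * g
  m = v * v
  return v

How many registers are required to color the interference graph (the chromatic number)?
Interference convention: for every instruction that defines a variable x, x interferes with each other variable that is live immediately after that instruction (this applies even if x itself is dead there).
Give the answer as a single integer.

Answer: 4

Derivation:
def/use:
  L0: {i,v} / ∅
  L1: {g} / ∅
  L2: {g,n} / {g}
  L3: {n} / {v}
  L4: {i,v} / {i,v}
  L5: {g,i,m} / {i}
  L6: {v} / {m}
  L7: {m,v} / {g,v}

Live sets:
  L0: in=∅ out={i,v}
  L1: in={i,v} out={g,i,v}
  L2: in={g,i,v} out={i,v}
  L3: in={i,v} out={i,v}
  L4: in={i,v} out=∅
  L5: in={i,v} out={g,i,m,v}
  L6: in={m} out=∅
  L7: in={g,v} out=∅

Interference:
  g↔{i,m,n,v}
  i↔{g,m,n,v}
  m↔{g,i,v}
  n↔{g,i,v}
  v↔{g,i,m,n}

Chromatic number:
  lower bound: {g,i,m,v} mutually conflict ⇒ χ ≥ 4
  4-colouring: c0={g}  c1={i}  c2={v}  c3={m,n}
  χ = 4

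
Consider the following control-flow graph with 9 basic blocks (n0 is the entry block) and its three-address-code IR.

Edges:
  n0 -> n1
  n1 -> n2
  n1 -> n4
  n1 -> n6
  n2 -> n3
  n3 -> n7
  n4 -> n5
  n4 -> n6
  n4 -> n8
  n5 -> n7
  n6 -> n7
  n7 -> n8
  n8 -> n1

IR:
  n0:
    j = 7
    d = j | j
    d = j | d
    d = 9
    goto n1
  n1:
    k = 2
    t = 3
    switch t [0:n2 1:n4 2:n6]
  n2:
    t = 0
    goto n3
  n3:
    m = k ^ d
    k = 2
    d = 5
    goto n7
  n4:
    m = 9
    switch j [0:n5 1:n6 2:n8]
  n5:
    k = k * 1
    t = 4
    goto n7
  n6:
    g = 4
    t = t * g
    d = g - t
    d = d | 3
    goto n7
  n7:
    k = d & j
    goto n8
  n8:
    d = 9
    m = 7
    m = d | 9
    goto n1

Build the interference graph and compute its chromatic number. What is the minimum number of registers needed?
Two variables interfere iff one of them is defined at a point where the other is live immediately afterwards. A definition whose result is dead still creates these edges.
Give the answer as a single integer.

Answer: 5

Working:
Block summaries:
  n0: {d,j} / ∅
  n1: {k,t} / ∅
  n2: {t} / ∅
  n3: {d,k,m} / {d,k}
  n4: {m} / {j}
  n5: {k,t} / {k}
  n6: {d,g,t} / {t}
  n7: {k} / {d,j}
  n8: {d,m} / ∅

Live sets:
  n0: in=∅ out={d,j}
  n1: in={d,j} out={d,j,k,t}
  n2: in={d,j,k} out={d,j,k}
  n3: in={d,j,k} out={d,j}
  n4: in={d,j,k,t} out={d,j,k,t}
  n5: in={d,j,k} out={d,j}
  n6: in={j,t} out={d,j}
  n7: in={d,j} out={j}
  n8: in={j} out={d,j}

Interference:
  d↔{j,k,m,t}
  g↔{j,t}
  j↔{d,g,k,m,t}
  k↔{d,j,m,t}
  m↔{d,j,k,t}
  t↔{d,g,j,k,m}

Chromatic number:
  lower bound: {d,j,k,m,t} mutually conflict ⇒ χ ≥ 5
  assign d→r2 g→r2 j→r0 k→r3 m→r4 t→r1 — no edge inside a register ⇒ χ ≤ 5
  χ = 5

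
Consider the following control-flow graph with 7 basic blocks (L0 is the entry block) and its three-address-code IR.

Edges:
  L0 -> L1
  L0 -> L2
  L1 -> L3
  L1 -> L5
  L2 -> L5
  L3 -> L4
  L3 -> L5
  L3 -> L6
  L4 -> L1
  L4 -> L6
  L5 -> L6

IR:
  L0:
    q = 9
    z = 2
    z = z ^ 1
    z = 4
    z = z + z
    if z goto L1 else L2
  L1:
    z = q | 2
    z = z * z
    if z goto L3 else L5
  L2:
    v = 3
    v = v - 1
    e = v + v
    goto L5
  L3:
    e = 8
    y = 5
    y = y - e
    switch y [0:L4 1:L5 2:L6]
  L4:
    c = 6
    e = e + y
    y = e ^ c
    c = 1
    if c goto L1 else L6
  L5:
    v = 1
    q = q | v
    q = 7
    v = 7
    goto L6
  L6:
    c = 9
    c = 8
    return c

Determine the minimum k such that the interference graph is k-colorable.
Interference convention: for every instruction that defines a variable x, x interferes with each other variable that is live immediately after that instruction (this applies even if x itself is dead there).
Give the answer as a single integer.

Answer: 4

Derivation:
def/use:
  L0 def {q,z} use ∅
  L1 def {z} use {q}
  L2 def {e,v} use ∅
  L3 def {e,y} use ∅
  L4 def {c,e,y} use {e,y}
  L5 def {q,v} use {q}
  L6 def {c} use ∅

Backward fixpoint:
  live L0: ∅→{q}
  live L1: {q}→{q}
  live L2: {q}→{q}
  live L3: {q}→{e,q,y}
  live L4: {e,q,y}→{q}
  live L5: {q}→∅
  live L6: ∅→∅

Interference:
  c: {e,q,y}
  e: {c,q,y}
  q: {c,e,v,y,z}
  v: {q}
  y: {c,e,q}
  z: {q}

Registers:
  {c,e,q,y} pairwise interfere (4-clique) ⇒ χ ≥ 4
  4-colouring: r0={q}  r1={c,v,z}  r2={e}  r3={y}
  χ = 4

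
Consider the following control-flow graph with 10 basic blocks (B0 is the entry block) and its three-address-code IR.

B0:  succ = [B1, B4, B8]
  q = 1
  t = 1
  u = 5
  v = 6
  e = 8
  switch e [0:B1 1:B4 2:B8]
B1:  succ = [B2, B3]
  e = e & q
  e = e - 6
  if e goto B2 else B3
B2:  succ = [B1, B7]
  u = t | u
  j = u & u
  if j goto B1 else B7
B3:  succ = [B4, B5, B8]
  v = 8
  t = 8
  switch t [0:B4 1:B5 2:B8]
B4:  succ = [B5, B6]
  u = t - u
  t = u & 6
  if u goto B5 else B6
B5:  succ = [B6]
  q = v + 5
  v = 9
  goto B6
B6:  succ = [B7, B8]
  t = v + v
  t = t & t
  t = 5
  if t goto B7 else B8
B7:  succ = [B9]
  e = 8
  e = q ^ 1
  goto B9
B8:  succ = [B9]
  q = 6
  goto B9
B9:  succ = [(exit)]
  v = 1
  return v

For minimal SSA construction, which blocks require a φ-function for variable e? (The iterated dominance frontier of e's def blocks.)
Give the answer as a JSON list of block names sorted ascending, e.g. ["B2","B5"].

idom tree: B1←B0 B2←B1 B3←B1 B4←B0 B5←B0 B6←B0 B7←B0 B8←B0 B9←B0
Join-block Dom:
  B1: preds {B0,B2}: {B0} ∩ {B0,B1,B2} = {B0}; idom=B0
  B4: preds {B0,B3}: {B0} ∩ {B0,B1,B3} = {B0}; idom=B0
  B5: preds {B3,B4}: {B0,B1,B3} ∩ {B0,B4} = {B0}; idom=B0
  B6: preds {B4,B5}: {B0,B4} ∩ {B0,B5} = {B0}; idom=B0
  B7: preds {B2,B6}: {B0,B1,B2} ∩ {B0,B6} = {B0}; idom=B0
  B8: preds {B0,B3,B6}: {B0} ∩ {B0,B1,B3} ∩ {B0,B6} = {B0}; idom=B0
  B9: preds {B7,B8}: {B0,B7} ∩ {B0,B8} = {B0}; idom=B0

DF walk-up:
  B1←B0: walk · to B0
  B1←B2: walk B2→B1 to B0
  B4←B0: walk · to B0
  B4←B3: walk B3→B1 to B0
  B5←B3: walk B3→B1 to B0
  B5←B4: walk B4 to B0
  B6←B4: walk B4 to B0
  B6←B5: walk B5 to B0
  B7←B2: walk B2→B1 to B0
  B7←B6: walk B6 to B0
  B8←B0: walk · to B0
  B8←B3: walk B3→B1 to B0
  B8←B6: walk B6 to B0
  B9←B7: walk B7 to B0
  B9←B8: walk B8 to B0
  DF(B0)=∅
  DF(B1)={B1,B4,B5,B7,B8}
  DF(B2)={B1,B7}
  DF(B3)={B4,B5,B8}
  DF(B4)={B5,B6}
  DF(B5)={B6}
  DF(B6)={B7,B8}
  DF(B7)={B9}
  DF(B8)={B9}
  DF(B9)=∅

φ for e: defs {B0,B1,B7}
  DF⁺ = {B1,B4,B5,B6,B7,B8,B9}

Answer: ["B1", "B4", "B5", "B6", "B7", "B8", "B9"]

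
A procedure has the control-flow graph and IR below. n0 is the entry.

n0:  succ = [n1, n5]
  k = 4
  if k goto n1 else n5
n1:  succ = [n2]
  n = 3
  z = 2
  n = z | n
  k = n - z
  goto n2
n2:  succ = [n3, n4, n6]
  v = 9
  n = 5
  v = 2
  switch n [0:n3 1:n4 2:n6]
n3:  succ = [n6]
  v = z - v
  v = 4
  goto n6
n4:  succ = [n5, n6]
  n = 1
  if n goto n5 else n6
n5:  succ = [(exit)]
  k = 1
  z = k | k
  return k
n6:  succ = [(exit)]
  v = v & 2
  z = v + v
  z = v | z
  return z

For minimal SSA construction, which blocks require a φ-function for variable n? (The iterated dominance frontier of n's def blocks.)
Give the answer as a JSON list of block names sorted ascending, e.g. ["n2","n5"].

Answer: ["n5", "n6"]

Working:
idom tree: n1←n0 n2←n1 n3←n2 n4←n2 n5←n0 n6←n2
Join-block Dom:
  n5: preds {n0,n4}: {n0} ∩ {n0,n1,n2,n4} = {n0}; idom=n0
  n6: preds {n2,n3,n4}: {n0,n1,n2} ∩ {n0,n1,n2,n3} ∩ {n0,n1,n2,n4} = {n0,n1,n2}; idom=n2

DF walk-up:
  join n5 pred n0: · stop@n0
  join n5 pred n4: n4→n2→n1 stop@n0
  join n6 pred n2: · stop@n2
  join n6 pred n3: n3 stop@n2
  join n6 pred n4: n4 stop@n2
  n0 → ∅
  n1 → {n5}
  n2 → {n5}
  n3 → {n6}
  n4 → {n5,n6}
  n5 → ∅
  n6 → ∅

φ for n: defs {n1,n2,n4}
  DF⁺ = {n5,n6}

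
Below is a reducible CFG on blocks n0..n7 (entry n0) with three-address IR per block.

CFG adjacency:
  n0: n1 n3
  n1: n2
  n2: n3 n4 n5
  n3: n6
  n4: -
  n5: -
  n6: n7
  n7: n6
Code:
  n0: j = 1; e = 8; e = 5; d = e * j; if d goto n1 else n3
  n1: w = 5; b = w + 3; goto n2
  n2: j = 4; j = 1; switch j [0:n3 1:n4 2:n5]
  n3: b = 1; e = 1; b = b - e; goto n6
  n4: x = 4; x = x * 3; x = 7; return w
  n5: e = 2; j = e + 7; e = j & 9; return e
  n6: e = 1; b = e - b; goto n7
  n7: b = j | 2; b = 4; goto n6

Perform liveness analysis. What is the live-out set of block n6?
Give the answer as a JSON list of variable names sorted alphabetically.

Answer: ["j"]

Analysis:
def/use:
  n0: {d,e,j} / ∅
  n1: {b,w} / ∅
  n2: {j} / ∅
  n3: {b,e} / ∅
  n4: {x} / {w}
  n5: {e,j} / ∅
  n6: {b,e} / {b}
  n7: {b} / {j}

Live sets:
  n0: in=∅ out={j}
  n1: in=∅ out={w}
  n2: in={w} out={j,w}
  n3: in={j} out={b,j}
  n4: in={w} out=∅
  n5: in=∅ out=∅
  n6: in={b,j} out={j}
  n7: in={j} out={b,j}

live-out(n6) = ["j"]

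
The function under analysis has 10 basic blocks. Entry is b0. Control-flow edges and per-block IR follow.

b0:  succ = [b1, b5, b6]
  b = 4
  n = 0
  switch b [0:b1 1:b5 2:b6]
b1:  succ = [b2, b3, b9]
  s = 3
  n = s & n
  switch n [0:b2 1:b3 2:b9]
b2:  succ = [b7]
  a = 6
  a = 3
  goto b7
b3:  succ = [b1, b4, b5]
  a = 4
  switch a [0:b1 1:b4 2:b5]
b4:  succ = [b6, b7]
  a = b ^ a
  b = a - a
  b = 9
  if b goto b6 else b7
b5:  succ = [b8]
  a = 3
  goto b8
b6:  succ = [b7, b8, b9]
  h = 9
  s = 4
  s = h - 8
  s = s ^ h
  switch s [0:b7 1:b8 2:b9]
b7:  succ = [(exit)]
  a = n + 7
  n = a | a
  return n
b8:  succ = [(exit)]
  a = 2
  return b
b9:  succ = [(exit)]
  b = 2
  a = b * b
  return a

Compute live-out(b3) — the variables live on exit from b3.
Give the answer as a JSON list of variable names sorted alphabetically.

def/use:
  b0: def={b,n} ue=∅
  b1: def={n,s} ue={n}
  b2: def={a} ue=∅
  b3: def={a} ue=∅
  b4: def={a,b} ue={a,b}
  b5: def={a} ue=∅
  b6: def={h,s} ue=∅
  b7: def={a,n} ue={n}
  b8: def={a} ue={b}
  b9: def={a,b} ue=∅

Live sets:
  b0: in=∅ out={b,n}
  b1: in={b,n} out={b,n}
  b2: in={n} out={n}
  b3: in={b,n} out={a,b,n}
  b4: in={a,b,n} out={b,n}
  b5: in={b} out={b}
  b6: in={b,n} out={b,n}
  b7: in={n} out=∅
  b8: in={b} out=∅
  b9: in=∅ out=∅

live-out(b3) = ["a", "b", "n"]

Answer: ["a", "b", "n"]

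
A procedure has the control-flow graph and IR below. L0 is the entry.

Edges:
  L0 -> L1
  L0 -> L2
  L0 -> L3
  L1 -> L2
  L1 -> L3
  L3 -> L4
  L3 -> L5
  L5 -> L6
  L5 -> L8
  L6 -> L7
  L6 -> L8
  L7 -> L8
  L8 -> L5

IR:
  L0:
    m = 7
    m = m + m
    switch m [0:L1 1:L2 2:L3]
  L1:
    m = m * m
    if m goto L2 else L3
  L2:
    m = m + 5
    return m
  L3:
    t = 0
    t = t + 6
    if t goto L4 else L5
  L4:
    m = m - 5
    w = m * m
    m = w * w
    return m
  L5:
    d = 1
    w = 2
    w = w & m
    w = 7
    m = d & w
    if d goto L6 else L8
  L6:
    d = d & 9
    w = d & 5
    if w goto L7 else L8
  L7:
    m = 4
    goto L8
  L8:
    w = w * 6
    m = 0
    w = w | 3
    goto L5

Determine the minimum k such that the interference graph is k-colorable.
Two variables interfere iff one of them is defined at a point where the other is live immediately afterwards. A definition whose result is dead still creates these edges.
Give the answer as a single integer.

Answer: 3

Analysis:
Block summaries:
  L0 def {m} use ∅
  L1 def {m} use {m}
  L2 def {m} use {m}
  L3 def {t} use ∅
  L4 def {m,w} use {m}
  L5 def {d,m,w} use {m}
  L6 def {d,w} use {d}
  L7 def {m} use ∅
  L8 def {m,w} use {w}

Live sets:
  live L0: ∅→{m}
  live L1: {m}→{m}
  live L2: {m}→∅
  live L3: {m}→{m}
  live L4: {m}→∅
  live L5: {m}→{d,w}
  live L6: {d}→{w}
  live L7: {w}→{w}
  live L8: {w}→{m}

Interference:
  d — {m,w}
  m — {d,t,w}
  t — {m}
  w — {d,m}

Chromatic number:
  clique {d,m,w} ⇒ need ≥ 3
  assign d→r1 m→r0 t→r1 w→r2 — no edge inside a register ⇒ χ ≤ 3
  χ = 3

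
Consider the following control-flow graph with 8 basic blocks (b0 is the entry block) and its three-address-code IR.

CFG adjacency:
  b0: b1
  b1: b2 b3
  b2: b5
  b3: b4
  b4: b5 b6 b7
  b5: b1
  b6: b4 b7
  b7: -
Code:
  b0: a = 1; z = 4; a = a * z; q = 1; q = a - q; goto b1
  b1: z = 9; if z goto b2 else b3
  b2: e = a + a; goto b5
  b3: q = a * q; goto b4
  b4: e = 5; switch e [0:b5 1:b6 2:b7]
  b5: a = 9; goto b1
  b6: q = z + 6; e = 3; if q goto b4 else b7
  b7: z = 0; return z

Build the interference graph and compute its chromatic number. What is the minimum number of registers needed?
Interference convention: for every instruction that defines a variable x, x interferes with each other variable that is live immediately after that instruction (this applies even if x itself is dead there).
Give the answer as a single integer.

Answer: 3

Derivation:
def/use:
  b0 def {a,q,z} use ∅
  b1 def {z} use ∅
  b2 def {e} use {a}
  b3 def {q} use {a,q}
  b4 def {e} use ∅
  b5 def {a} use ∅
  b6 def {e,q} use {z}
  b7 def {z} use ∅

Backward fixpoint:
  b0 li=∅ lo={a,q}
  b1 li={a,q} lo={a,q,z}
  b2 li={a,q} lo={q}
  b3 li={a,q,z} lo={q,z}
  b4 li={q,z} lo={q,z}
  b5 li={q} lo={a,q}
  b6 li={z} lo={q,z}
  b7 li=∅ lo=∅

Conflict graph:
  a — {q,z}
  e — {q,z}
  q — {a,e,z}
  z — {a,e,q}

Chromatic number:
  clique {a,q,z} ⇒ need ≥ 3
  3-colouring: r0={q}  r1={z}  r2={a,e}
  χ = 3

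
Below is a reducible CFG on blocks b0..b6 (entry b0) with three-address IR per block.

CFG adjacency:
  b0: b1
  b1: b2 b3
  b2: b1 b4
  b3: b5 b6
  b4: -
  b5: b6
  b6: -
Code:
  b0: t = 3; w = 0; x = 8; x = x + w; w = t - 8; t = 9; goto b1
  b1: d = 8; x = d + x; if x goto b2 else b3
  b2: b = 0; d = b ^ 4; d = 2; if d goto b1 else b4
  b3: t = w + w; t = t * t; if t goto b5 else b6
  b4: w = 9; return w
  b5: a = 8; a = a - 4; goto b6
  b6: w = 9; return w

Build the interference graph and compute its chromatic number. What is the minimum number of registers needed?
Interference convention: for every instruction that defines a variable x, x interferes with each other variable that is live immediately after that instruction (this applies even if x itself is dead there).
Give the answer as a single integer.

Answer: 3

Working:
def/use:
  b0: {t,w,x} / ∅
  b1: {d,x} / {x}
  b2: {b,d} / ∅
  b3: {t} / {w}
  b4: {w} / ∅
  b5: {a} / ∅
  b6: {w} / ∅

Backward fixpoint:
  b0 li=∅ lo={w,x}
  b1 li={w,x} lo={w,x}
  b2 li={w,x} lo={w,x}
  b3 li={w} lo=∅
  b4 li=∅ lo=∅
  b5 li=∅ lo=∅
  b6 li=∅ lo=∅

Interference:
  a: ∅
  b: {w,x}
  d: {w,x}
  t: {w,x}
  w: {b,d,t,x}
  x: {b,d,t,w}

Chromatic number:
  {b,w,x} pairwise interfere (3-clique) ⇒ χ ≥ 3
  assign a→c0 b→c2 d→c2 t→c2 w→c0 x→c1 — no edge inside a register ⇒ χ ≤ 3
  χ = 3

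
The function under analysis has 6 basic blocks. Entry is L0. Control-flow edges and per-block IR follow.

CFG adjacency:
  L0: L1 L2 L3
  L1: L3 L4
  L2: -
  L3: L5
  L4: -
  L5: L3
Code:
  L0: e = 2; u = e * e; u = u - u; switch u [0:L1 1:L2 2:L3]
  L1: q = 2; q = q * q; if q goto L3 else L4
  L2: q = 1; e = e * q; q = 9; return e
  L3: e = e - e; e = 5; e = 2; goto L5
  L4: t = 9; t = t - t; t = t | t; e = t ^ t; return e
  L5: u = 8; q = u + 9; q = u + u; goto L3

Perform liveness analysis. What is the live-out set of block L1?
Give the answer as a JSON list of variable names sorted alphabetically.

Per-block:
  L0: {e,u} / ∅
  L1: {q} / ∅
  L2: {e,q} / {e}
  L3: {e} / {e}
  L4: {e,t} / ∅
  L5: {q,u} / ∅

Backward fixpoint:
  L0: in=∅ out={e}
  L1: in={e} out={e}
  L2: in={e} out=∅
  L3: in={e} out={e}
  L4: in=∅ out=∅
  L5: in={e} out={e}

live-out(L1) = ["e"]

Answer: ["e"]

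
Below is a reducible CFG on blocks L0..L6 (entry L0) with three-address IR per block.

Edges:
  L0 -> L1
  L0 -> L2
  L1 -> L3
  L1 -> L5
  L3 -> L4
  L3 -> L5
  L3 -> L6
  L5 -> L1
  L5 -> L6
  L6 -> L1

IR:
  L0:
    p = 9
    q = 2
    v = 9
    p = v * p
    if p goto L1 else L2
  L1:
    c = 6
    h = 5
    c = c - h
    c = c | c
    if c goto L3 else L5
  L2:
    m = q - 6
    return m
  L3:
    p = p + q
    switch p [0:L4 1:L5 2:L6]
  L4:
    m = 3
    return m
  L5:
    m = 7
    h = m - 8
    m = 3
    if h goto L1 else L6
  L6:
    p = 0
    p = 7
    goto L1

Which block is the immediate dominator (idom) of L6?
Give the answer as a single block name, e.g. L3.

idom tree: L1←L0 L2←L0 L3←L1 L4←L3 L5←L1 L6←L1
Dom at joins:
  L1: preds {L0,L5,L6}: {L0} ∩ {L0,L1,L5} ∩ {L0,L1,L6} = {L0}; idom=L0
  L5: preds {L1,L3}: {L0,L1} ∩ {L0,L1,L3} = {L0,L1}; idom=L1
  L6: preds {L3,L5}: {L0,L1,L3} ∩ {L0,L1,L5} = {L0,L1}; idom=L1

idom(L6) = L1

Answer: L1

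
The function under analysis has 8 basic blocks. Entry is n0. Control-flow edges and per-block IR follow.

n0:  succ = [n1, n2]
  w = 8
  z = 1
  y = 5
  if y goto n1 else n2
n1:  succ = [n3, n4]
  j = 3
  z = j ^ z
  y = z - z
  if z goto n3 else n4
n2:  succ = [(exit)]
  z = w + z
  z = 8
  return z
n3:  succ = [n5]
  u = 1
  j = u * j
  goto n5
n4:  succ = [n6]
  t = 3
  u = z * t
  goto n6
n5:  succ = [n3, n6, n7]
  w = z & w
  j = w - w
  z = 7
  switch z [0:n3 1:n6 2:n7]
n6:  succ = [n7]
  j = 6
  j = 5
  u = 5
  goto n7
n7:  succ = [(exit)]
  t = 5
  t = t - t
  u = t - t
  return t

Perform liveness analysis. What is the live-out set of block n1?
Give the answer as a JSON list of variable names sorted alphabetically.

Per-block:
  n0: {w,y,z} / ∅
  n1: {j,y,z} / {z}
  n2: {z} / {w,z}
  n3: {j,u} / {j}
  n4: {t,u} / {z}
  n5: {j,w,z} / {w,z}
  n6: {j,u} / ∅
  n7: {t,u} / ∅

Live sets:
  n0: in=∅ out={w,z}
  n1: in={w,z} out={j,w,z}
  n2: in={w,z} out=∅
  n3: in={j,w,z} out={w,z}
  n4: in={z} out=∅
  n5: in={w,z} out={j,w,z}
  n6: in=∅ out=∅
  n7: in=∅ out=∅

live-out(n1) = ["j", "w", "z"]

Answer: ["j", "w", "z"]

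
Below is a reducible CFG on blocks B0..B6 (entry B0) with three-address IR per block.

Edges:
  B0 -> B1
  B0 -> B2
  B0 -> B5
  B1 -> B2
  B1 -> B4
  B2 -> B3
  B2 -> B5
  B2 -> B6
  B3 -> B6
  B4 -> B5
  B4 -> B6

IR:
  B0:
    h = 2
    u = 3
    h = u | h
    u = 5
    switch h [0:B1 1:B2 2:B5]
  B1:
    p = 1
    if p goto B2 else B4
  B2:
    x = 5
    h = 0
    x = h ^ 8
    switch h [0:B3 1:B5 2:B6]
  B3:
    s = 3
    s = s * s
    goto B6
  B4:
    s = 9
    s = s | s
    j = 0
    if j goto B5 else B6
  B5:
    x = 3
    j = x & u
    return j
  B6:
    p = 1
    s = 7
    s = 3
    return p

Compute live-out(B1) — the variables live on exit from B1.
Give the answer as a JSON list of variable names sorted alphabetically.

Answer: ["u"]

Working:
Per-block:
  B0 def {h,u} use ∅
  B1 def {p} use ∅
  B2 def {h,x} use ∅
  B3 def {s} use ∅
  B4 def {j,s} use ∅
  B5 def {j,x} use {u}
  B6 def {p,s} use ∅

Liveness:
  B0 li=∅ lo={u}
  B1 li={u} lo={u}
  B2 li={u} lo={u}
  B3 li=∅ lo=∅
  B4 li={u} lo={u}
  B5 li={u} lo=∅
  B6 li=∅ lo=∅

live-out(B1) = ["u"]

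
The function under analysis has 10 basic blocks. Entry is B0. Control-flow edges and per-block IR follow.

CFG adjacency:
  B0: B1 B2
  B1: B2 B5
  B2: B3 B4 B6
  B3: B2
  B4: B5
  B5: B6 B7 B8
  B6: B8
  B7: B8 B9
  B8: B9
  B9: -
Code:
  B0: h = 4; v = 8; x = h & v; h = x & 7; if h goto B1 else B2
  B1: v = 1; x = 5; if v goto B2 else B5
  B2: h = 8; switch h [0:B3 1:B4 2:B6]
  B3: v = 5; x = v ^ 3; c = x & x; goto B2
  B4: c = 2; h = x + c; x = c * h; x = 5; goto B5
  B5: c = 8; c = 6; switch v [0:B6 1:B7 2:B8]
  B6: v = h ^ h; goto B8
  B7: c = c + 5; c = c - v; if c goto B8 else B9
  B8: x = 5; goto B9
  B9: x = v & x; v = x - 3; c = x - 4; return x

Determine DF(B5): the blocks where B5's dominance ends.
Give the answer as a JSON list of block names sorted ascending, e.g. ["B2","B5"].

Answer: ["B6", "B8", "B9"]

Analysis:
idom tree: B1←B0 B2←B0 B3←B2 B4←B2 B5←B0 B6←B0 B7←B5 B8←B0 B9←B0
Join-block Dom:
  B2: preds {B0,B1,B3}: {B0} ∩ {B0,B1} ∩ {B0,B2,B3} = {B0}; idom=B0
  B5: preds {B1,B4}: {B0,B1} ∩ {B0,B2,B4} = {B0}; idom=B0
  B6: preds {B2,B5}: {B0,B2} ∩ {B0,B5} = {B0}; idom=B0
  B8: preds {B5,B6,B7}: {B0,B5} ∩ {B0,B6} ∩ {B0,B5,B7} = {B0}; idom=B0
  B9: preds {B7,B8}: {B0,B5,B7} ∩ {B0,B8} = {B0}; idom=B0

DF derivation:
  join B2 pred B0: · stop@B0
  join B2 pred B1: B1 stop@B0
  join B2 pred B3: B3→B2 stop@B0
  join B5 pred B1: B1 stop@B0
  join B5 pred B4: B4→B2 stop@B0
  join B6 pred B2: B2 stop@B0
  join B6 pred B5: B5 stop@B0
  join B8 pred B5: B5 stop@B0
  join B8 pred B6: B6 stop@B0
  join B8 pred B7: B7→B5 stop@B0
  join B9 pred B7: B7→B5 stop@B0
  join B9 pred B8: B8 stop@B0
  B0 → ∅
  B1 → {B2,B5}
  B2 → {B2,B5,B6}
  B3 → {B2}
  B4 → {B5}
  B5 → {B6,B8,B9}
  B6 → {B8}
  B7 → {B8,B9}
  B8 → {B9}
  B9 → ∅

DF(B5) = ["B6", "B8", "B9"]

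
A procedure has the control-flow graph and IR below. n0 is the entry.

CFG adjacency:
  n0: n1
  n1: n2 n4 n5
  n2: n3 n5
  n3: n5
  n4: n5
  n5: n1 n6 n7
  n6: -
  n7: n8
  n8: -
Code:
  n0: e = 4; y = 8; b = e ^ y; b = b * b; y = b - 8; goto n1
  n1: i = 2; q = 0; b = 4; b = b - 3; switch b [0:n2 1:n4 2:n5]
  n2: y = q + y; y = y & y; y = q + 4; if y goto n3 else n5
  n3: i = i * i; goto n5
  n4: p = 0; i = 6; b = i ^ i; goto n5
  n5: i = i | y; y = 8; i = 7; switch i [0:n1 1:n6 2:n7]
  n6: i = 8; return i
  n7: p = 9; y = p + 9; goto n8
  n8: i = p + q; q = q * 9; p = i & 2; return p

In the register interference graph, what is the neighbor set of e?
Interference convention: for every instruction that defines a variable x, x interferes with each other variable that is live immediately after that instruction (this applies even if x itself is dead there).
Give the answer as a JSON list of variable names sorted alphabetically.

Answer: ["y"]

Analysis:
def/use:
  n0: def={b,e,y} ue=∅
  n1: def={b,i,q} ue=∅
  n2: def={y} ue={q,y}
  n3: def={i} ue={i}
  n4: def={b,i,p} ue=∅
  n5: def={i,y} ue={i,y}
  n6: def={i} ue=∅
  n7: def={p,y} ue=∅
  n8: def={i,p,q} ue={p,q}

Liveness:
  n0: in=∅ out={y}
  n1: in={y} out={i,q,y}
  n2: in={i,q,y} out={i,q,y}
  n3: in={i,q,y} out={i,q,y}
  n4: in={q,y} out={i,q,y}
  n5: in={i,q,y} out={q,y}
  n6: in=∅ out=∅
  n7: in={q} out={p,q}
  n8: in={p,q} out=∅

Interference:
  b — {i,q,y}
  e — {y}
  i — {b,q,y}
  p — {q,y}
  q — {b,i,p,y}
  y — {b,e,i,p,q}

N(e) = ["y"]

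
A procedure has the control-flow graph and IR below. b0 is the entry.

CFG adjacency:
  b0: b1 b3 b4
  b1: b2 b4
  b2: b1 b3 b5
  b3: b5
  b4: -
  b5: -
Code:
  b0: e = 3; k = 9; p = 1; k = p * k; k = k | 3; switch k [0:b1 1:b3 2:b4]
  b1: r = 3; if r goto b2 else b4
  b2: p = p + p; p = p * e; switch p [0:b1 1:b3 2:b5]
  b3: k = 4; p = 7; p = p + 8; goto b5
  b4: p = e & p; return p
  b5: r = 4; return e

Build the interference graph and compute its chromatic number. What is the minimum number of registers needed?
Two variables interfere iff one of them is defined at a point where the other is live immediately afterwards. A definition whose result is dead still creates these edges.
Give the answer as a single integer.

Answer: 3

Derivation:
Block summaries:
  b0: {e,k,p} / ∅
  b1: {r} / ∅
  b2: {p} / {e,p}
  b3: {k,p} / ∅
  b4: {p} / {e,p}
  b5: {r} / {e}

Backward fixpoint:
  b0: in=∅ out={e,p}
  b1: in={e,p} out={e,p}
  b2: in={e,p} out={e,p}
  b3: in={e} out={e}
  b4: in={e,p} out=∅
  b5: in={e} out=∅

Conflict graph:
  e — {k,p,r}
  k — {e,p}
  p — {e,k,r}
  r — {e,p}

Registers:
  {e,k,p} pairwise interfere (3-clique) ⇒ χ ≥ 3
  3-colouring: c0={e}  c1={p}  c2={k,r}
  χ = 3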